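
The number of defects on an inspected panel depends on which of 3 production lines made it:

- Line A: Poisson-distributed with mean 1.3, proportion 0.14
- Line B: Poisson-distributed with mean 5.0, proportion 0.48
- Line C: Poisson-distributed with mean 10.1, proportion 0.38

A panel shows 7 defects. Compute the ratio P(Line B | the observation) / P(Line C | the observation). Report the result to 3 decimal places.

1.510

Since P(k|x) ∝ w_k f_k(x), the posterior odds are w_i f_i(x) / (w_j f_j(x)).
Component likelihoods at x = 7 defects:
  L_A = 0.000339305
  L_B = 0.104445
  L_C = 0.0873866
0.0501335 / 0.0332069 ≈ 1.510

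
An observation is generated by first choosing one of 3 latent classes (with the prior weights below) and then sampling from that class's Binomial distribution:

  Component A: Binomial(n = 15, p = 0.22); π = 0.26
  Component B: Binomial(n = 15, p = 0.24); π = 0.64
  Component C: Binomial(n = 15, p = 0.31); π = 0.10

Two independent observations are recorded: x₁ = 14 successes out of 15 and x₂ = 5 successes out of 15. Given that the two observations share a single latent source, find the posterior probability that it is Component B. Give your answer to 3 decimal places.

0.124

By Bayes' theorem, P(k | x) = π_k f_k(x) / Σ_j π_j f_j(x).
Since both observations come from the same component, the likelihood for component k is f_k(x₁)·f_k(x₂).
  L_A = [7.27953e-09] × [0.129007] = 9.39114e-10
  L_B = [2.39807e-08] × [0.153726] = 3.68646e-09
  L_C = [7.83437e-07] × [0.210307] = 1.64763e-07
Multiply by the mixture weights:
  π_A·L_A = 0.26 × 9.39114e-10 = 2.4417e-10
  π_B·L_B = 0.64 × 3.68646e-09 = 2.35934e-09
  π_C·L_C = 0.10 × 1.64763e-07 = 1.64763e-08
Evidence: 2.4417e-10 + 2.35934e-09 + 1.64763e-08 = 1.90798e-08
P(Component B | x₁,x₂) ≈ 0.124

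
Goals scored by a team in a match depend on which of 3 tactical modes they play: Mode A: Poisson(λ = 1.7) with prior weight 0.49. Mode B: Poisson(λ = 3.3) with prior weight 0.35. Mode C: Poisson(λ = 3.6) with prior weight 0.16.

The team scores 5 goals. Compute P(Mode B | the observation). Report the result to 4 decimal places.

0.5634

The responsibility of component k is w_k f_k(x) divided by Σ_j w_j f_j(x).
Poisson probabilities:
  f_A = 0.0216154
  f_B = 0.120286
  f_C = 0.13768
Unnormalised posteriors:
  w_A·f_A = 0.49 × 0.0216154 = 0.0105915
  w_B·f_B = 0.35 × 0.120286 = 0.0421003
  w_C·f_C = 0.16 × 0.13768 = 0.0220288
Normaliser: 0.0105915 + 0.0421003 + 0.0220288 = 0.0747206
Responsibility of Mode B: 0.0421003 / 0.0747206 ≈ 0.5634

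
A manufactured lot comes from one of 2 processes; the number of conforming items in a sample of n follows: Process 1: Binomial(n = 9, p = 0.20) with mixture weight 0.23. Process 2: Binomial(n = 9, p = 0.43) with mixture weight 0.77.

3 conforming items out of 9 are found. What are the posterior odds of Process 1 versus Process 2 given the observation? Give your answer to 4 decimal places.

0.2297

Since P(k|x) ∝ w_k f_k(x), the posterior odds are w_i f_i(x) / (w_j f_j(x)).
Binomial probabilities:
  L_1 = 0.176161
  L_2 = 0.229052
0.040517 / 0.17637 ≈ 0.2297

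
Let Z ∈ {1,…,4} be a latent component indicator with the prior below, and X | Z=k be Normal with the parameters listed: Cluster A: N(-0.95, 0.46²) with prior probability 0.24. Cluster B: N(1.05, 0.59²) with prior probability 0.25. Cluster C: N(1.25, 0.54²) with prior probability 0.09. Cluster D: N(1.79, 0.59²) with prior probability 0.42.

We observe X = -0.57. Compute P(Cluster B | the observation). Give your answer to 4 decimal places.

Posterior ∝ prior × likelihood, so P(k | x) ∝ π_k f_k(x); normalise over all components.
Normal densities:
  f_A = (1/(0.46·√(2π)))·exp(−(-0.57−-0.95)²/(2·0.46²)) = 0.867266·exp(-0.34121) = 0.616548
  f_B = (1/(0.59·√(2π)))·exp(−(-0.57−1.05)²/(2·0.59²)) = 0.676173·exp(-3.76961) = 0.0155933
  f_C = (1/(0.54·√(2π)))·exp(−(-0.57−1.25)²/(2·0.54²)) = 0.738782·exp(-5.67970) = 0.00252264
  f_D = (1/(0.59·√(2π)))·exp(−(-0.57−1.79)²/(2·0.59²)) = 0.676173·exp(-8.00000) = 0.000226831
Prior × likelihood for each component:
  π_A·f_A = 0.24 × 0.616548 = 0.147971
  π_B·f_B = 0.25 × 0.0155933 = 0.00389833
  π_C·f_C = 0.09 × 0.00252264 = 0.000227037
  π_D·f_D = 0.42 × 0.000226831 = 9.5269e-05
Denominator: 0.147971 + 0.00389833 + 0.000227037 + 9.5269e-05 = 0.152192
So the posterior for Cluster B is 0.00389833 / 0.152192 ≈ 0.0256.

0.0256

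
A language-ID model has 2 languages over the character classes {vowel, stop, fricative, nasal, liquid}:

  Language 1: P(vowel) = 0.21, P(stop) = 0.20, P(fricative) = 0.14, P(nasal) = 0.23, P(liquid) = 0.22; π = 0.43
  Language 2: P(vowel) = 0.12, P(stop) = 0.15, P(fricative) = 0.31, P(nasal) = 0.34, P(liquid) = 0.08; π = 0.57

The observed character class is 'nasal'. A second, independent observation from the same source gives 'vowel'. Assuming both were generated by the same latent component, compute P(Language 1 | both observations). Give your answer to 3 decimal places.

0.472

Posterior ∝ prior × likelihood, so P(k | x) ∝ w_k f_k(x); normalise over all components.
Since both observations come from the same component, the likelihood for component k is f_k(x₁)·f_k(x₂).
  p_1 = [0.23] × [0.21] = 0.0483
  p_2 = [0.34] × [0.12] = 0.0408
Multiply by the mixture weights:
  w_1·p_1 = 0.43 × 0.0483 = 0.020769
  w_2·p_2 = 0.57 × 0.0408 = 0.023256
Denominator: 0.020769 + 0.023256 = 0.044025
P(Language 1 | x₁,x₂) = 0.020769 / 0.044025 ≈ 0.472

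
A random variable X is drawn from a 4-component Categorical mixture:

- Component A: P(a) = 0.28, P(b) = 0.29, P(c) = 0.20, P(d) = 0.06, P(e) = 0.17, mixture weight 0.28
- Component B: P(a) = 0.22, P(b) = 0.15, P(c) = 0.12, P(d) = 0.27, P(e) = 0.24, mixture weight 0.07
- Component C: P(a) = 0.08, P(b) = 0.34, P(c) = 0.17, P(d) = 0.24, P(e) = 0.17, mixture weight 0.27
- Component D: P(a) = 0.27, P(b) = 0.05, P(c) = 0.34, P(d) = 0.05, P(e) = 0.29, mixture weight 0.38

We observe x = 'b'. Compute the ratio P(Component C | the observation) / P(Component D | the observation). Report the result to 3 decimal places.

Only the two components matter; the odds are (w_i f_i(x)) / (w_j f_j(x)).
Evaluate each component's likelihood at the observed value:
  p_A = 0.29
  p_B = 0.15
  p_C = 0.34
  p_D = 0.05
0.0918 / 0.019 ≈ 4.832

4.832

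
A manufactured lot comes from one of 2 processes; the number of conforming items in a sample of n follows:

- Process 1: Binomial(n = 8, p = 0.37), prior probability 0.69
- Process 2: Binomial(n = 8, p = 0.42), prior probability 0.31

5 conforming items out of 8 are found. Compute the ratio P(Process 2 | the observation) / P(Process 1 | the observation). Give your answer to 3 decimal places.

Since P(k|x) ∝ P(Z=k) f_k(x), the posterior odds are P(Z=i) f_i(x) / (P(Z=j) f_j(x)).
Component likelihoods at x = 5 conforming items out of 8:
  p_1 = 0.0970998
  p_2 = 0.142797
Odds = (0.31/0.69) × (0.142797/0.0970998) = 0.449275 × 1.47062 ≈ 0.661

0.661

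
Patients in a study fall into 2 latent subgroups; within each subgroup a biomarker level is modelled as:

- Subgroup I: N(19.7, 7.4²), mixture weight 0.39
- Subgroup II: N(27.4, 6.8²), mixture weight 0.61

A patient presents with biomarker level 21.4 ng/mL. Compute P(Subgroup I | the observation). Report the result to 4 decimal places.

Apply Bayes' rule: the posterior for each component is proportional to its prior times its likelihood at x.
Normal densities:
  p_I = 0.0525071
  p_II = 0.0397504
Unnormalised posteriors:
  w_I·p_I = 0.39 × 0.0525071 = 0.0204778
  w_II·p_II = 0.61 × 0.0397504 = 0.0242478
Marginal: 0.0204778 + 0.0242478 = 0.0447255
P(Subgroup I | data) ≈ 0.4579

0.4579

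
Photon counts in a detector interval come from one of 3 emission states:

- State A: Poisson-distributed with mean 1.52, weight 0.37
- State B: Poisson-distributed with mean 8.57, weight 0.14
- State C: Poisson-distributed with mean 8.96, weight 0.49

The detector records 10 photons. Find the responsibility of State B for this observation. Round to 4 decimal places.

P(component k | x) = P(Z=k)·f_k(x) / marginal(x), where marginal(x) = Σ_j P(Z=j)·f_j(x).
Component likelihoods at x = 10 photons:
  L_A = 3.96776e-06
  L_B = 0.111723
  L_C = 0.118043
Weight by the priors:
  P(Z=A)·L_A = 0.37 × 3.96776e-06 = 1.46807e-06
  P(Z=B)·L_B = 0.14 × 0.111723 = 0.0156412
  P(Z=C)·L_C = 0.49 × 0.118043 = 0.0578408
Sum: 1.46807e-06 + 0.0156412 + 0.0578408 = 0.0734835
P(State B | the observation) ≈ 0.2129

0.2129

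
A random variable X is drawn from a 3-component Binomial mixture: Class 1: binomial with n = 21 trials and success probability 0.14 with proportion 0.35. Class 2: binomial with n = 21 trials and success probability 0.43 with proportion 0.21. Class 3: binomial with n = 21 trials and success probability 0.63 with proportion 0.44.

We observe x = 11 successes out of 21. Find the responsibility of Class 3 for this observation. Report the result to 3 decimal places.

P(component k | x) = π_k·f_k(x) / marginal(x), where marginal(x) = Σ_j π_j·f_j(x).
Component likelihoods at x = 11 successes out of 21:
  f_1 = C(21,11)·0.14^11·0.86^10 = 352716·4.04957e-10·0.221302 = 3.16095e-05
  f_2 = C(21,11)·0.43^11·0.57^10 = 352716·9.29294e-05·0.00362033 = 0.118666
  f_3 = C(21,11)·0.63^11·0.37^10 = 352716·0.00620506·4.80858e-05 = 0.105242
Weight by the priors:
  π_1·f_1 = 0.35 × 3.16095e-05 = 1.10633e-05
  π_2·f_2 = 0.21 × 0.118666 = 0.0249199
  π_3·f_3 = 0.44 × 0.105242 = 0.0463064
Denominator: 1.10633e-05 + 0.0249199 + 0.0463064 = 0.0712374
So the posterior for Class 3 is 0.0463064 / 0.0712374 ≈ 0.650.

0.650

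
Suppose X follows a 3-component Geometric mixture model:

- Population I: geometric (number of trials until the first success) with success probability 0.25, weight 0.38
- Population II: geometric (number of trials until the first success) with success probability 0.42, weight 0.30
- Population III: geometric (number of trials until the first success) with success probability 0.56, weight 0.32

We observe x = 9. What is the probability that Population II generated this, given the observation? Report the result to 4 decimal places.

P(component k | x) = w_k·f_k(x) / marginal(x), where marginal(x) = Σ_j w_j·f_j(x).
Evaluate each component's likelihood at the observed value:
  p_I = 0.25·(1−0.25)^8 = 0.25·0.100113 = 0.0250282
  p_II = 0.42·(1−0.42)^8 = 0.42·0.0128063 = 0.00537865
  p_III = 0.56·(1−0.56)^8 = 0.56·0.00140482 = 0.000786701
Prior × likelihood for each component:
  w_I·p_I = 0.38 × 0.0250282 = 0.00951073
  w_II·p_II = 0.30 × 0.00537865 = 0.00161359
  w_III·p_III = 0.32 × 0.000786701 = 0.000251744
Denominator: 0.00951073 + 0.00161359 + 0.000251744 = 0.0113761
Responsibility of Population II: 0.00161359 / 0.0113761 ≈ 0.1418

0.1418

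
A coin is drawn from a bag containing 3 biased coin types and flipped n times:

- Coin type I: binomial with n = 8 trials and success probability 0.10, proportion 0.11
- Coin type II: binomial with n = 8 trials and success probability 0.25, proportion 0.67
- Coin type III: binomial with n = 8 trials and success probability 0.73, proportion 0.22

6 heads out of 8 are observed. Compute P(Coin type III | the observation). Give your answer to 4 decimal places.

0.9634

The responsibility of component k is w_k f_k(x) divided by Σ_j w_j f_j(x).
Binomial probabilities:
  p_I = 2.268e-05
  p_II = 0.00384521
  p_III = 0.308903
Unnormalised posteriors:
  w_I·p_I = 0.11 × 2.268e-05 = 2.4948e-06
  w_II·p_II = 0.67 × 0.00384521 = 0.00257629
  w_III·p_III = 0.22 × 0.308903 = 0.0679588
Marginal: 2.4948e-06 + 0.00257629 + 0.0679588 = 0.0705375
P(Coin type III | 6 heads out of 8) ≈ 0.9634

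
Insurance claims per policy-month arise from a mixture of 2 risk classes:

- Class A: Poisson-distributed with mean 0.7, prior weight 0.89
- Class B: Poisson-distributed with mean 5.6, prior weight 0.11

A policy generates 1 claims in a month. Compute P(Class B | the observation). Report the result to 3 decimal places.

Apply Bayes' rule: the posterior for each component is proportional to its prior times its likelihood at x.
Evaluate each component's likelihood at the observed value:
  L_A = e^(−0.7)·0.7^1/1! = 0.34761
  L_B = e^(−5.6)·5.6^1/1! = 0.020708
Weight by the priors:
  w_A·L_A = 0.89 × 0.34761 = 0.309373
  w_B·L_B = 0.11 × 0.020708 = 0.00227788
Evidence: 0.309373 + 0.00227788 = 0.311651
P(Class B | the observation) = 0.00227788 / 0.311651 ≈ 0.007

0.007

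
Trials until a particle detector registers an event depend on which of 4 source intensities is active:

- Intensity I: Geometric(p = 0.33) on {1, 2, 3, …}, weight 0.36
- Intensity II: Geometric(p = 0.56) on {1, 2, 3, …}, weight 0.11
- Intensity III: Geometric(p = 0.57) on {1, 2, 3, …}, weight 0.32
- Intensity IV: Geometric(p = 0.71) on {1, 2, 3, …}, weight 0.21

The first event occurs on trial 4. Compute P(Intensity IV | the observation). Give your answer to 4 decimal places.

P(component k | x) = π_k·f_k(x) / marginal(x), where marginal(x) = Σ_j π_j·f_j(x).
Component likelihoods at x = 4:
  f_I = 0.33·(1−0.33)^3 = 0.33·0.300763 = 0.0992518
  f_II = 0.56·(1−0.56)^3 = 0.56·0.085184 = 0.047703
  f_III = 0.57·(1−0.57)^3 = 0.57·0.079507 = 0.045319
  f_IV = 0.71·(1−0.71)^3 = 0.71·0.024389 = 0.0173162
Unnormalised posteriors:
  π_I·f_I = 0.36 × 0.0992518 = 0.0357306
  π_II·f_II = 0.11 × 0.047703 = 0.00524733
  π_III·f_III = 0.32 × 0.045319 = 0.0145021
  π_IV·f_IV = 0.21 × 0.0173162 = 0.0036364
Denominator: 0.0357306 + 0.00524733 + 0.0145021 + 0.0036364 = 0.0591165
P(Intensity IV | the observation) ≈ 0.0615

0.0615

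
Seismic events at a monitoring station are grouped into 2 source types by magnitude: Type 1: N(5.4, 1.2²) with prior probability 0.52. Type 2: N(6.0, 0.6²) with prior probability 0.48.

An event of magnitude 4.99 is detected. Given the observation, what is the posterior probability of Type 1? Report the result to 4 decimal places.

By Bayes' theorem, P(k | x) = P(Z=k) f_k(x) / Σ_j P(Z=j) f_j(x).
Evaluate each component's likelihood at the observed value:
  L_1 = (1/(1.2·√(2π)))·exp(−(4.99−5.4)²/(2·1.2²)) = 0.332452·exp(-0.05837) = 0.313603
  L_2 = (1/(0.6·√(2π)))·exp(−(4.99−6.0)²/(2·0.6²)) = 0.664904·exp(-1.41681) = 0.161231
Weight by the priors:
  P(Z=1)·L_1 = 0.52 × 0.313603 = 0.163073
  P(Z=2)·L_2 = 0.48 × 0.161231 = 0.0773908
Sum: 0.163073 + 0.0773908 = 0.240464
Responsibility of Type 1: 0.163073 / 0.240464 ≈ 0.6782

0.6782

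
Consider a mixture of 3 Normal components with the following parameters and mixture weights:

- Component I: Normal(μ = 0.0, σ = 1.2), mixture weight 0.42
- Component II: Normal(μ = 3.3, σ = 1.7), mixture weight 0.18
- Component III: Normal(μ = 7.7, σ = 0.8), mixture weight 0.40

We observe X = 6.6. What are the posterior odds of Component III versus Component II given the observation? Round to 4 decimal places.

The posterior odds equal the prior odds times the likelihood ratio: (π_i/π_j)·(f_i(x)/f_j(x)).
Component likelihoods at x = 6.6:
  L_I = 8.9748e-08
  L_II = 0.0356627
  L_III = 0.193765
0.0775061 / 0.00641929 ≈ 12.0739

12.0739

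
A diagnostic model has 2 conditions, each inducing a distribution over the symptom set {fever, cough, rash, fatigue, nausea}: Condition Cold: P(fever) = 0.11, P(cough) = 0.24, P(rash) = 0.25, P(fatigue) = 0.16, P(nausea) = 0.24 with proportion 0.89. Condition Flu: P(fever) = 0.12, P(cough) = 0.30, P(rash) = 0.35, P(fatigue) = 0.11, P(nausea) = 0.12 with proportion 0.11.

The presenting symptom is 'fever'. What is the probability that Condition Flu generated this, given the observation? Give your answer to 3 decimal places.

By Bayes' theorem, P(k | x) = w_k f_k(x) / Σ_j w_j f_j(x).
Component likelihoods at x = 'fever':
  p_Cold = 0.11
  p_Flu = 0.12
Multiply by the mixture weights:
  w_Cold·p_Cold = 0.89 × 0.11 = 0.0979
  w_Flu·p_Flu = 0.11 × 0.12 = 0.0132
Marginal: 0.0979 + 0.0132 = 0.1111
P(Condition Flu | data) = 0.0132 / 0.1111 ≈ 0.119

0.119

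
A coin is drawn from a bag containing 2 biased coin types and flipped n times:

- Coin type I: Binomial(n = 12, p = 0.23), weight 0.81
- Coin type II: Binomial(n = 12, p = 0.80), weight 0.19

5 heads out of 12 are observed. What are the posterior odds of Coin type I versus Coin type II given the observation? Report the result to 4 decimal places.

Since P(k|x) ∝ P(Z=k) f_k(x), the posterior odds are P(Z=i) f_i(x) / (P(Z=j) f_j(x)).
Binomial probabilities:
  L_I = 0.0818087
  L_II = 0.00332189
Odds = (0.81/0.19) × (0.0818087/0.00332189) = 4.26316 × 24.6272 ≈ 104.9895

104.9895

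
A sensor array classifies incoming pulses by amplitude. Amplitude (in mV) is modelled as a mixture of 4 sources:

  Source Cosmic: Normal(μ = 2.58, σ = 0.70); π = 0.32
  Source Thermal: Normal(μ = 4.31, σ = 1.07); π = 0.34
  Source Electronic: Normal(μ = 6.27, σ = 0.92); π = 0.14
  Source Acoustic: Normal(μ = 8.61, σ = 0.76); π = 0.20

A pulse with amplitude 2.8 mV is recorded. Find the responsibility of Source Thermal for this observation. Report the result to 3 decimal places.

By Bayes' theorem, P(k | x) = P(Z=k) f_k(x) / Σ_j P(Z=j) f_j(x).
Component likelihoods at x = 2.8 mV:
  f_Cosmic = (1/(0.70·√(2π)))·exp(−(2.8−2.58)²/(2·0.70²)) = 0.569918·exp(-0.04939) = 0.542454
  f_Thermal = (1/(1.07·√(2π)))·exp(−(2.8−4.31)²/(2·1.07²)) = 0.372843·exp(-0.99576) = 0.137744
  f_Electronic = (1/(0.92·√(2π)))·exp(−(2.8−6.27)²/(2·0.92²)) = 0.433633·exp(-7.11301) = 0.000353169
  f_Acoustic = (1/(0.76·√(2π)))·exp(−(2.8−8.61)²/(2·0.76²)) = 0.524924·exp(-29.22100) = 1.07048e-13
Multiply by the mixture weights:
  P(Z=Cosmic)·f_Cosmic = 0.32 × 0.542454 = 0.173585
  P(Z=Thermal)·f_Thermal = 0.34 × 0.137744 = 0.0468328
  P(Z=Electronic)·f_Electronic = 0.14 × 0.000353169 = 4.94436e-05
  P(Z=Acoustic)·f_Acoustic = 0.20 × 1.07048e-13 = 2.14095e-14
Sum: 0.173585 + 0.0468328 + 4.94436e-05 + 2.14095e-14 = 0.220468
Responsibility of Source Thermal: 0.0468328 / 0.220468 ≈ 0.212

0.212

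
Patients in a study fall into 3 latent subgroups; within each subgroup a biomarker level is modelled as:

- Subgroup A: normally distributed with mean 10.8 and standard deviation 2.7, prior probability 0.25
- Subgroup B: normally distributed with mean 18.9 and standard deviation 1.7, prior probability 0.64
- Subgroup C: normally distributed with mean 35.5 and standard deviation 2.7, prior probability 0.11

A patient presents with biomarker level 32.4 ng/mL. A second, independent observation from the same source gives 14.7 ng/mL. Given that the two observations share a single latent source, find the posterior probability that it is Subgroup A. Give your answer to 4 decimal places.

P(component k | x) = w_k·f_k(x) / marginal(x), where marginal(x) = Σ_j w_j·f_j(x).
Since both observations come from the same component, the likelihood for component k is f_k(x₁)·f_k(x₂).
  L_A = [1.87121e-15] × [0.0520578] = 9.74112e-17
  L_B = [4.74963e-15] × [0.0110927] = 5.26862e-17
  L_C = [0.0764352] × [1.91645e-14] = 1.46484e-15
Prior × likelihood for each component:
  w_A·L_A = 0.25 × 9.74112e-17 = 2.43528e-17
  w_B·L_B = 0.64 × 5.26862e-17 = 3.37192e-17
  w_C·L_C = 0.11 × 1.46484e-15 = 1.61133e-16
Marginal: 2.43528e-17 + 3.37192e-17 + 1.61133e-16 = 2.19205e-16
P(Subgroup A | x) = 2.43528e-17 / 2.19205e-16 ≈ 0.1111

0.1111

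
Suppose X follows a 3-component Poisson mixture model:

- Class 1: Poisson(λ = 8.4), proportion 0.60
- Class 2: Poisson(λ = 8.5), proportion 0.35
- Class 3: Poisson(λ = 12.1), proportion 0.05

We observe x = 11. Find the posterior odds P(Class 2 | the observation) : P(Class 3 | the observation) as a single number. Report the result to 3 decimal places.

Only the two components matter; the odds are (π_i f_i(x)) / (π_j f_j(x)).
Poisson probabilities:
  f_1 = e^(−8.4)·8.4^11/11! = 0.0827642
  f_2 = e^(−8.5)·8.5^11/11! = 0.0853001
  f_3 = e^(−12.1)·12.1^11/11! = 0.113376
0.029855 / 0.00566879 ≈ 5.267

5.267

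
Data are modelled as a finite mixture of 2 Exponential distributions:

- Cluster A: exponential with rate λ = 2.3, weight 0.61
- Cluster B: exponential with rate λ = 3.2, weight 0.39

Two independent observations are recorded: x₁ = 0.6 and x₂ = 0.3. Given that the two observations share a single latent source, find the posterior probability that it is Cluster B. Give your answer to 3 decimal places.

By Bayes' theorem, P(k | x) = w_k f_k(x) / Σ_j w_j f_j(x).
Since both observations come from the same component, the likelihood for component k is f_k(x₁)·f_k(x₂).
  f_A = [2.3·e^(−2.3·0.6) = 2.3·e^(−1.3800) = 0.578631] × [1.15362] = 0.667523
  f_B = [3.2·e^(−3.2·0.6) = 3.2·e^(−1.9200) = 0.469142] × [1.22526] = 0.57482
Prior × likelihood for each component:
  w_A·f_A = 0.61 × 0.667523 = 0.407189
  w_B·f_B = 0.39 × 0.57482 = 0.22418
Normaliser: 0.407189 + 0.22418 = 0.631369
P(Cluster B | data) = 0.22418 / 0.631369 ≈ 0.355

0.355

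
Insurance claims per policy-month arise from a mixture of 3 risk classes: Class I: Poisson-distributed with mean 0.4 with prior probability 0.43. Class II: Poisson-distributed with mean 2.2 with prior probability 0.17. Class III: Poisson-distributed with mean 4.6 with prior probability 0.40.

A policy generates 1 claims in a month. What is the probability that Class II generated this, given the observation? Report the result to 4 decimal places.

Posterior ∝ prior × likelihood, so P(k | x) ∝ w_k f_k(x); normalise over all components.
Poisson probabilities:
  p_I = 0.268128
  p_II = 0.243767
  p_III = 0.0462384
Unnormalised posteriors:
  w_I·p_I = 0.43 × 0.268128 = 0.115295
  w_II·p_II = 0.17 × 0.243767 = 0.0414404
  w_III·p_III = 0.40 × 0.0462384 = 0.0184954
Sum: 0.115295 + 0.0414404 + 0.0184954 = 0.175231
So the posterior for Class II is 0.0414404 / 0.175231 ≈ 0.2365.

0.2365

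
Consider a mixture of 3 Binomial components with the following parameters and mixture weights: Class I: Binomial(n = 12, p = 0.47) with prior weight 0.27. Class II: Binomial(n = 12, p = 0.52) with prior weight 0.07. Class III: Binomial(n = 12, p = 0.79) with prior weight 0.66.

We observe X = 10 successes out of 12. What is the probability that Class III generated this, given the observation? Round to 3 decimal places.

By Bayes' theorem, P(k | x) = π_k f_k(x) / Σ_j π_j f_j(x).
Evaluate each component's likelihood at the observed value:
  p_I = 0.00975156
  p_II = 0.0219816
  p_III = 0.275584
Prior × likelihood for each component:
  π_I·p_I = 0.27 × 0.00975156 = 0.00263292
  π_II·p_II = 0.07 × 0.0219816 = 0.00153871
  π_III·p_III = 0.66 × 0.275584 = 0.181885
Sum: 0.00263292 + 0.00153871 + 0.181885 = 0.186057
P(Class III | x) ≈ 0.978

0.978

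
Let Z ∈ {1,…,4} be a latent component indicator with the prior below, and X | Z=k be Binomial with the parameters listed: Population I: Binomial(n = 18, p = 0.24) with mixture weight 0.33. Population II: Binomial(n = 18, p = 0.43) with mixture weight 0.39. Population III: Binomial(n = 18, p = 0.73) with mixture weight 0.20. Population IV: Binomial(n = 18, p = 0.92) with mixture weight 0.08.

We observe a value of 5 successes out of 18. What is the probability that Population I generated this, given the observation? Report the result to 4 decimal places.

0.6585

By Bayes' theorem, P(k | x) = π_k f_k(x) / Σ_j π_j f_j(x).
Component likelihoods at x = 5 successes out of 18:
  L_I = C(18,5)·0.24^5·0.76^13 = 8568·0.000796262·0.0282213 = 0.192536
  L_II = C(18,5)·0.43^5·0.57^13 = 8568·0.0147008·0.00067046 = 0.0844491
  L_III = C(18,5)·0.73^5·0.27^13 = 8568·0.207307·4.05256e-08 = 7.19818e-05
  L_IV = C(18,5)·0.92^5·0.08^13 = 8568·0.659082·5.49756e-15 = 3.10448e-11
Weight by the priors:
  π_I·L_I = 0.33 × 0.192536 = 0.0635369
  π_II·L_II = 0.39 × 0.0844491 = 0.0329351
  π_III·L_III = 0.20 × 7.19818e-05 = 1.43964e-05
  π_IV·L_IV = 0.08 × 3.10448e-11 = 2.48358e-12
Denominator: 0.0635369 + 0.0329351 + 1.43964e-05 + 2.48358e-12 = 0.0964865
P(Population I | 5 successes out of 18) = 0.0635369 / 0.0964865 ≈ 0.6585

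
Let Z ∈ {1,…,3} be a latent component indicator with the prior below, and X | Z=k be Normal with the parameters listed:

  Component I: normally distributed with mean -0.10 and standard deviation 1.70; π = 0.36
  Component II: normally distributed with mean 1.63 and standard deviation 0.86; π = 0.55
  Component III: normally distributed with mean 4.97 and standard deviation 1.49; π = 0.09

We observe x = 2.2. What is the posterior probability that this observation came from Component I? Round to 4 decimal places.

Apply Bayes' rule: the posterior for each component is proportional to its prior times its likelihood at x.
Evaluate each component's likelihood at the observed value:
  p_I = (1/(1.70·√(2π)))·exp(−(2.2−-0.10)²/(2·1.70²)) = 0.234672·exp(-0.91522) = 0.0939689
  p_II = (1/(0.86·√(2π)))·exp(−(2.2−1.63)²/(2·0.86²)) = 0.463886·exp(-0.21965) = 0.372409
  p_III = (1/(1.49·√(2π)))·exp(−(2.2−4.97)²/(2·1.49²)) = 0.267746·exp(-1.72805) = 0.0475598
Weight by the priors:
  P(Z=I)·p_I = 0.36 × 0.0939689 = 0.0338288
  P(Z=II)·p_II = 0.55 × 0.372409 = 0.204825
  P(Z=III)·p_III = 0.09 × 0.0475598 = 0.00428038
Denominator: 0.0338288 + 0.204825 + 0.00428038 = 0.242934
Responsibility of Component I: 0.0338288 / 0.242934 ≈ 0.1393

0.1393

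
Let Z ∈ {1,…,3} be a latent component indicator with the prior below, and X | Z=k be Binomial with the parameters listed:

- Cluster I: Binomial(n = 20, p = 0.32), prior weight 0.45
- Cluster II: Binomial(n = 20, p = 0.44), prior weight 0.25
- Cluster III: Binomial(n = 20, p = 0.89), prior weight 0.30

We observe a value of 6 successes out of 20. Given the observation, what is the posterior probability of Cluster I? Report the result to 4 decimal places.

0.8014

Posterior ∝ prior × likelihood, so P(k | x) ∝ w_k f_k(x); normalise over all components.
Component likelihoods at x = 6 successes out of 20:
  f_I = C(20,6)·0.32^6·0.68^14 = 38760·0.00107374·0.00451986 = 0.188108
  f_II = C(20,6)·0.44^6·0.56^14 = 38760·0.00725631·0.000298286 = 0.0838943
  f_III = C(20,6)·0.89^6·0.11^14 = 38760·0.496981·3.7975e-14 = 7.31512e-10
Multiply by the mixture weights:
  w_I·f_I = 0.45 × 0.188108 = 0.0846488
  w_II·f_II = 0.25 × 0.0838943 = 0.0209736
  w_III·f_III = 0.30 × 7.31512e-10 = 2.19454e-10
Denominator: 0.0846488 + 0.0209736 + 2.19454e-10 = 0.105622
Responsibility of Cluster I: 0.0846488 / 0.105622 ≈ 0.8014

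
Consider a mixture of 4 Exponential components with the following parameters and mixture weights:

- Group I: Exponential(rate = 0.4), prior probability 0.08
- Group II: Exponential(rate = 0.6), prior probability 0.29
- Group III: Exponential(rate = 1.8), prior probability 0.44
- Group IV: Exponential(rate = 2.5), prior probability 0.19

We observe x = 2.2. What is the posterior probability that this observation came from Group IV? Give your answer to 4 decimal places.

By Bayes' theorem, P(k | x) = P(Z=k) f_k(x) / Σ_j P(Z=j) f_j(x).
Evaluate each component's likelihood at the observed value:
  f_I = 0.165913
  f_II = 0.160281
  f_III = 0.0343136
  f_IV = 0.0102169
Multiply by the mixture weights:
  P(Z=I)·f_I = 0.08 × 0.165913 = 0.0132731
  P(Z=II)·f_II = 0.29 × 0.160281 = 0.0464815
  P(Z=III)·f_III = 0.44 × 0.0343136 = 0.015098
  P(Z=IV)·f_IV = 0.19 × 0.0102169 = 0.00194122
Evidence: 0.0132731 + 0.0464815 + 0.015098 + 0.00194122 = 0.0767938
Responsibility of Group IV: 0.00194122 / 0.0767938 ≈ 0.0253

0.0253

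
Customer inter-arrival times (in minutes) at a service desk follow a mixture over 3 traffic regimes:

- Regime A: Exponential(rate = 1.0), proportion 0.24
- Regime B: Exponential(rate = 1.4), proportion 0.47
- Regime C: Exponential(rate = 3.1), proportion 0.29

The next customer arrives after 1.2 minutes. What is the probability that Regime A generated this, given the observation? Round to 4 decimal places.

0.3336

Posterior ∝ prior × likelihood, so P(k | x) ∝ π_k f_k(x); normalise over all components.
Evaluate each component's likelihood at the observed value:
  f_A = 1.0·e^(−1.0·1.2) = 1.0·e^(−1.2000) = 0.301194
  f_B = 1.4·e^(−1.4·1.2) = 1.4·e^(−1.6800) = 0.260924
  f_C = 3.1·e^(−3.1·1.2) = 3.1·e^(−3.7200) = 0.0751253
Prior × likelihood for each component:
  π_A·f_A = 0.24 × 0.301194 = 0.0722866
  π_B·f_B = 0.47 × 0.260924 = 0.122634
  π_C·f_C = 0.29 × 0.0751253 = 0.0217863
Evidence: 0.0722866 + 0.122634 + 0.0217863 = 0.216707
P(Regime A | the observation) ≈ 0.3336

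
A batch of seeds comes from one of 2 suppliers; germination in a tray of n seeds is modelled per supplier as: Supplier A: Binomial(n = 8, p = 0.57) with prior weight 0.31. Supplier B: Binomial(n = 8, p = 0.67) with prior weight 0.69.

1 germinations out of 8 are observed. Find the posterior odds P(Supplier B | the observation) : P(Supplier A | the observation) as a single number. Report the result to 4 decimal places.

0.4102

Only the two components matter; the odds are (P(Z=i) f_i(x)) / (P(Z=j) f_j(x)).
Evaluate each component's likelihood at the observed value:
  p_A = 0.0123949
  p_B = 0.00228435
0.0015762 / 0.00384243 ≈ 0.4102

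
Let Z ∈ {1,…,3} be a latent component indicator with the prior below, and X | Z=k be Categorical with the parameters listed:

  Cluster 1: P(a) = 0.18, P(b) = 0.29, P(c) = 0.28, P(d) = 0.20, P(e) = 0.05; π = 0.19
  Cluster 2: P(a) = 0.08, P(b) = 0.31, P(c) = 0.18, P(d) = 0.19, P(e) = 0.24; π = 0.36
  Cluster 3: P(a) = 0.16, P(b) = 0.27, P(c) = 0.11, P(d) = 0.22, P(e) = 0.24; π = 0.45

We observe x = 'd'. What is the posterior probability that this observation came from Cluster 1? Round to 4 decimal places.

0.1850

Apply Bayes' rule: the posterior for each component is proportional to its prior times its likelihood at x.
Component likelihoods at x = 'd':
  f_1 = 0.2
  f_2 = 0.19
  f_3 = 0.22
Unnormalised posteriors:
  π_1·f_1 = 0.19 × 0.2 = 0.038
  π_2·f_2 = 0.36 × 0.19 = 0.0684
  π_3·f_3 = 0.45 × 0.22 = 0.099
Sum: 0.038 + 0.0684 + 0.099 = 0.2054
So the posterior for Cluster 1 is 0.038 / 0.2054 ≈ 0.1850.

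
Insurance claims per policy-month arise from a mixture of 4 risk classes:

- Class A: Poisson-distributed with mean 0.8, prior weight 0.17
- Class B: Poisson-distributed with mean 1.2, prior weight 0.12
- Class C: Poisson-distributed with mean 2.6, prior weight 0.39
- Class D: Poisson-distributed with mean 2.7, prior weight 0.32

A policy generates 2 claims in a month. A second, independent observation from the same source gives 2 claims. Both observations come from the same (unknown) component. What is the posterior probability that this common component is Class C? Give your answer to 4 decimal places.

0.4643

The responsibility of component k is π_k f_k(x) divided by Σ_j π_j f_j(x).
Since both observations come from the same component, the likelihood for component k is f_k(x₁)·f_k(x₂).
  f_A = [0.143785] × [0.143785] = 0.0206742
  f_B = [0.21686] × [0.21686] = 0.0470282
  f_C = [0.251045] × [0.251045] = 0.0630234
  f_D = [0.244964] × [0.244964] = 0.0600074
Unnormalised posteriors:
  π_A·f_A = 0.17 × 0.0206742 = 0.00351461
  π_B·f_B = 0.12 × 0.0470282 = 0.00564338
  π_C·f_C = 0.39 × 0.0630234 = 0.0245791
  π_D·f_D = 0.32 × 0.0600074 = 0.0192024
Normaliser: 0.00351461 + 0.00564338 + 0.0245791 + 0.0192024 = 0.0529395
Responsibility of Class C: 0.0245791 / 0.0529395 ≈ 0.4643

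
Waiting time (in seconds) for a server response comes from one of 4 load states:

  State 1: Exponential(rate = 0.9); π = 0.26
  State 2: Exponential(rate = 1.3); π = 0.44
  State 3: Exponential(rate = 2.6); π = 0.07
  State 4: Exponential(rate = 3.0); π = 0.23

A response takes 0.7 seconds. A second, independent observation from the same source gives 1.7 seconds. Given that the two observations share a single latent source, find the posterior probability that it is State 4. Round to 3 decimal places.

By Bayes' theorem, P(k | x) = π_k f_k(x) / Σ_j π_j f_j(x).
Since both observations come from the same component, the likelihood for component k is f_k(x₁)·f_k(x₂).
  L_1 = [0.9·e^(−0.9·0.7) = 0.9·e^(−0.6300) = 0.479333] × [0.194882] = 0.0934133
  L_2 = [1.3·e^(−1.3·0.7) = 1.3·e^(−0.9100) = 0.523281] × [0.142611] = 0.0746256
  L_3 = [2.6·e^(−2.6·0.7) = 2.6·e^(−1.8200) = 0.421267] × [0.031289] = 0.013181
  L_4 = [3.0·e^(−3.0·0.7) = 3.0·e^(−2.1000) = 0.367369] × [0.0182902] = 0.00671927
Prior × likelihood for each component:
  π_1·L_1 = 0.26 × 0.0934133 = 0.0242875
  π_2·L_2 = 0.44 × 0.0746256 = 0.0328353
  π_3·L_3 = 0.07 × 0.013181 = 0.000922672
  π_4·L_4 = 0.23 × 0.00671927 = 0.00154543
Normaliser: 0.0242875 + 0.0328353 + 0.000922672 + 0.00154543 = 0.0595908
Responsibility of State 4: 0.00154543 / 0.0595908 ≈ 0.026

0.026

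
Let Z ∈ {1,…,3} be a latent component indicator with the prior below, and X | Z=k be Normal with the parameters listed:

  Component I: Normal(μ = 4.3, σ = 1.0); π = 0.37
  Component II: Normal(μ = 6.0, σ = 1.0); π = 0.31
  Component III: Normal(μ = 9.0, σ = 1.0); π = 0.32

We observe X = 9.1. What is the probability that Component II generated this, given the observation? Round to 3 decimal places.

By Bayes' theorem, P(k | x) = π_k f_k(x) / Σ_j π_j f_j(x).
Component likelihoods at x = 9.1:
  f_I = 3.9613e-06
  f_II = 0.00326682
  f_III = 0.396953
Multiply by the mixture weights:
  π_I·f_I = 0.37 × 3.9613e-06 = 1.46568e-06
  π_II·f_II = 0.31 × 0.00326682 = 0.00101271
  π_III·f_III = 0.32 × 0.396953 = 0.127025
Marginal: 1.46568e-06 + 0.00101271 + 0.127025 = 0.128039
So the posterior for Component II is 0.00101271 / 0.128039 ≈ 0.008.

0.008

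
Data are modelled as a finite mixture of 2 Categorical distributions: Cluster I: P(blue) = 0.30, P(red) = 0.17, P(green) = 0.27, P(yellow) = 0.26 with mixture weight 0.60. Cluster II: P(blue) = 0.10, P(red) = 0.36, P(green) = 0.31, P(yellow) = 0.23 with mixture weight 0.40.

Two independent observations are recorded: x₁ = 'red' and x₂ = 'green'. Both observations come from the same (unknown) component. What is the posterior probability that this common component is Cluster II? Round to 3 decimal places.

Posterior ∝ prior × likelihood, so P(k | x) ∝ π_k f_k(x); normalise over all components.
Since both observations come from the same component, the likelihood for component k is f_k(x₁)·f_k(x₂).
  f_I = [P(red | comp) = 0.17] × [0.27] = 0.0459
  f_II = [P(red | comp) = 0.36] × [0.31] = 0.1116
Prior × likelihood for each component:
  π_I·f_I = 0.60 × 0.0459 = 0.02754
  π_II·f_II = 0.40 × 0.1116 = 0.04464
Denominator: 0.02754 + 0.04464 = 0.07218
P(Cluster II | x₁, x₂) ≈ 0.618

0.618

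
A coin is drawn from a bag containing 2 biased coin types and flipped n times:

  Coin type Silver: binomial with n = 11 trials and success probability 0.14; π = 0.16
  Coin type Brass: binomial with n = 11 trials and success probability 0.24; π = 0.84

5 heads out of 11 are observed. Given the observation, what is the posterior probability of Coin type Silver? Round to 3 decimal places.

0.026

Posterior ∝ prior × likelihood, so P(k | x) ∝ π_k f_k(x); normalise over all components.
Component likelihoods at x = 5 heads out of 11:
  p_Silver = C(11,5)·0.14^5·0.86^6 = 462·5.37824e-05·0.404567 = 0.0100525
  p_Brass = C(11,5)·0.24^5·0.76^6 = 462·0.000796262·0.1927 = 0.0708891
Prior × likelihood for each component:
  π_Silver·p_Silver = 0.16 × 0.0100525 = 0.0016084
  π_Brass·p_Brass = 0.84 × 0.0708891 = 0.0595469
Marginal: 0.0016084 + 0.0595469 = 0.0611553
So the posterior for Coin type Silver is 0.0016084 / 0.0611553 ≈ 0.026.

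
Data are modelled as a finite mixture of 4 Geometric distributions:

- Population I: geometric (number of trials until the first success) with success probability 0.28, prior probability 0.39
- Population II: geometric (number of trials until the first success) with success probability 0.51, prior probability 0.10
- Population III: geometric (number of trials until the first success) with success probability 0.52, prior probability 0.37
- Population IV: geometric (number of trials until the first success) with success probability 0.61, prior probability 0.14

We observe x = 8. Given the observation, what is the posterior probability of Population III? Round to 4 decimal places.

Posterior ∝ prior × likelihood, so P(k | x) ∝ P(Z=k) f_k(x); normalise over all components.
Evaluate each component's likelihood at the observed value:
  L_I = 0.0280857
  L_II = 0.00345894
  L_III = 0.00305276
  L_IV = 0.000837109
Multiply by the mixture weights:
  P(Z=I)·L_I = 0.39 × 0.0280857 = 0.0109534
  P(Z=II)·L_II = 0.10 × 0.00345894 = 0.000345894
  P(Z=III)·L_III = 0.37 × 0.00305276 = 0.00112952
  P(Z=IV)·L_IV = 0.14 × 0.000837109 = 0.000117195
Sum: 0.0109534 + 0.000345894 + 0.00112952 + 0.000117195 = 0.012546
Responsibility of Population III: 0.00112952 / 0.012546 ≈ 0.0900

0.0900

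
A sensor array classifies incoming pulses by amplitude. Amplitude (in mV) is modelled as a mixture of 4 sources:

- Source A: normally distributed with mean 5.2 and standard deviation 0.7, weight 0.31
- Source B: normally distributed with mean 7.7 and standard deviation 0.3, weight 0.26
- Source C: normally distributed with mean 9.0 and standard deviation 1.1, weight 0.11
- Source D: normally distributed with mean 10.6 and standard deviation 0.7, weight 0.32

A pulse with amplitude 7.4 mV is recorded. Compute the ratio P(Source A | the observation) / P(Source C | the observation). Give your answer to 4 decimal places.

The posterior odds equal the prior odds times the likelihood ratio: (π_i/π_j)·(f_i(x)/f_j(x)).
Evaluate each component's likelihood at the observed value:
  L_A = 0.00408253
  L_B = 0.806569
  L_C = 0.125921
  L_D = 1.6515e-05
Odds = (0.31/0.11) × (0.00408253/0.125921) = 2.81818 × 0.0324213 ≈ 0.0914

0.0914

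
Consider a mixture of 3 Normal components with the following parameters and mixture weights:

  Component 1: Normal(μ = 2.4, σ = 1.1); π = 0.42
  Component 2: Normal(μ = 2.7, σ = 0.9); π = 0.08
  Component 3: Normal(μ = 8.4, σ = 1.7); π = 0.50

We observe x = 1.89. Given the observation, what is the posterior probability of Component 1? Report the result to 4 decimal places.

0.8522

P(component k | x) = π_k·f_k(x) / marginal(x), where marginal(x) = Σ_j π_j·f_j(x).
Evaluate each component's likelihood at the observed value:
  f_1 = (1/(1.1·√(2π)))·exp(−(1.89−2.4)²/(2·1.1²)) = 0.362675·exp(-0.10748) = 0.325716
  f_2 = (1/(0.9·√(2π)))·exp(−(1.89−2.7)²/(2·0.9²)) = 0.443269·exp(-0.40500) = 0.29565
  f_3 = (1/(1.7·√(2π)))·exp(−(1.89−8.4)²/(2·1.7²)) = 0.234672·exp(-7.33220) = 0.000153507
Weight by the priors:
  π_1·f_1 = 0.42 × 0.325716 = 0.136801
  π_2·f_2 = 0.08 × 0.29565 = 0.023652
  π_3·f_3 = 0.50 × 0.000153507 = 7.67535e-05
Sum: 0.136801 + 0.023652 + 7.67535e-05 = 0.16053
Responsibility of Component 1: 0.136801 / 0.16053 ≈ 0.8522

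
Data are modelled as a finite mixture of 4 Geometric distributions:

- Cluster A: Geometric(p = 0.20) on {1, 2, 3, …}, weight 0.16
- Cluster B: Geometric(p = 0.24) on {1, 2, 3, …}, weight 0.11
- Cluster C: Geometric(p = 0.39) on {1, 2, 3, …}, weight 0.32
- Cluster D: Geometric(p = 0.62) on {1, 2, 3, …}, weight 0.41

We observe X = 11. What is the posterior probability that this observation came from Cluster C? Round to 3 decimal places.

0.147

Apply Bayes' rule: the posterior for each component is proportional to its prior times its likelihood at x.
Geometric probabilities:
  p_A = 0.20·(1−0.20)^10 = 0.20·0.107374 = 0.0214748
  p_B = 0.24·(1−0.24)^10 = 0.24·0.0642889 = 0.0154293
  p_C = 0.39·(1−0.39)^10 = 0.39·0.00713343 = 0.00278204
  p_D = 0.62·(1−0.62)^10 = 0.62·6.27821e-05 = 3.89249e-05
Weight by the priors:
  π_A·p_A = 0.16 × 0.0214748 = 0.00343597
  π_B·p_B = 0.11 × 0.0154293 = 0.00169723
  π_C·p_C = 0.32 × 0.00278204 = 0.000890252
  π_D·p_D = 0.41 × 3.89249e-05 = 1.59592e-05
Normaliser: 0.00343597 + 0.00169723 + 0.000890252 + 1.59592e-05 = 0.00603941
Responsibility of Cluster C: 0.000890252 / 0.00603941 ≈ 0.147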